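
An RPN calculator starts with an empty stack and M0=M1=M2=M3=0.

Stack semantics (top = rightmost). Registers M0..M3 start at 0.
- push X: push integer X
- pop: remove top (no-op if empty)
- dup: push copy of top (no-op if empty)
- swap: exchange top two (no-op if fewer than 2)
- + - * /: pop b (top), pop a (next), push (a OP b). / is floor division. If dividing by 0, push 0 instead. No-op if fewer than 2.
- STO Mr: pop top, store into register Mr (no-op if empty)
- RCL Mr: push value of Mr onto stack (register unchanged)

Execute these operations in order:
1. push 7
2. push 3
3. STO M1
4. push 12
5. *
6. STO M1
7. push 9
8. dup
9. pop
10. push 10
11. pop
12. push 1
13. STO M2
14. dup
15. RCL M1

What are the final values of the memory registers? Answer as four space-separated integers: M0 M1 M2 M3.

Answer: 0 84 1 0

Derivation:
After op 1 (push 7): stack=[7] mem=[0,0,0,0]
After op 2 (push 3): stack=[7,3] mem=[0,0,0,0]
After op 3 (STO M1): stack=[7] mem=[0,3,0,0]
After op 4 (push 12): stack=[7,12] mem=[0,3,0,0]
After op 5 (*): stack=[84] mem=[0,3,0,0]
After op 6 (STO M1): stack=[empty] mem=[0,84,0,0]
After op 7 (push 9): stack=[9] mem=[0,84,0,0]
After op 8 (dup): stack=[9,9] mem=[0,84,0,0]
After op 9 (pop): stack=[9] mem=[0,84,0,0]
After op 10 (push 10): stack=[9,10] mem=[0,84,0,0]
After op 11 (pop): stack=[9] mem=[0,84,0,0]
After op 12 (push 1): stack=[9,1] mem=[0,84,0,0]
After op 13 (STO M2): stack=[9] mem=[0,84,1,0]
After op 14 (dup): stack=[9,9] mem=[0,84,1,0]
After op 15 (RCL M1): stack=[9,9,84] mem=[0,84,1,0]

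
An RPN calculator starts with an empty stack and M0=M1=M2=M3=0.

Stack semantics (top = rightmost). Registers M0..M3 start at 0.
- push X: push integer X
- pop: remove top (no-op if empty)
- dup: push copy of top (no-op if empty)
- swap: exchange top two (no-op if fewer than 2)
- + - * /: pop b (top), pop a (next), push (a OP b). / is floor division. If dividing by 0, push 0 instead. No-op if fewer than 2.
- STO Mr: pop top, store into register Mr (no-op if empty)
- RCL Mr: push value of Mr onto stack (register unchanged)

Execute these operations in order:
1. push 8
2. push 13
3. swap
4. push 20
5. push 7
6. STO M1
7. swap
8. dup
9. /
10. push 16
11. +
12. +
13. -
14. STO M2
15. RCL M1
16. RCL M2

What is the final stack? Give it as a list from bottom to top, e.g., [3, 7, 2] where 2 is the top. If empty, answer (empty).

After op 1 (push 8): stack=[8] mem=[0,0,0,0]
After op 2 (push 13): stack=[8,13] mem=[0,0,0,0]
After op 3 (swap): stack=[13,8] mem=[0,0,0,0]
After op 4 (push 20): stack=[13,8,20] mem=[0,0,0,0]
After op 5 (push 7): stack=[13,8,20,7] mem=[0,0,0,0]
After op 6 (STO M1): stack=[13,8,20] mem=[0,7,0,0]
After op 7 (swap): stack=[13,20,8] mem=[0,7,0,0]
After op 8 (dup): stack=[13,20,8,8] mem=[0,7,0,0]
After op 9 (/): stack=[13,20,1] mem=[0,7,0,0]
After op 10 (push 16): stack=[13,20,1,16] mem=[0,7,0,0]
After op 11 (+): stack=[13,20,17] mem=[0,7,0,0]
After op 12 (+): stack=[13,37] mem=[0,7,0,0]
After op 13 (-): stack=[-24] mem=[0,7,0,0]
After op 14 (STO M2): stack=[empty] mem=[0,7,-24,0]
After op 15 (RCL M1): stack=[7] mem=[0,7,-24,0]
After op 16 (RCL M2): stack=[7,-24] mem=[0,7,-24,0]

Answer: [7, -24]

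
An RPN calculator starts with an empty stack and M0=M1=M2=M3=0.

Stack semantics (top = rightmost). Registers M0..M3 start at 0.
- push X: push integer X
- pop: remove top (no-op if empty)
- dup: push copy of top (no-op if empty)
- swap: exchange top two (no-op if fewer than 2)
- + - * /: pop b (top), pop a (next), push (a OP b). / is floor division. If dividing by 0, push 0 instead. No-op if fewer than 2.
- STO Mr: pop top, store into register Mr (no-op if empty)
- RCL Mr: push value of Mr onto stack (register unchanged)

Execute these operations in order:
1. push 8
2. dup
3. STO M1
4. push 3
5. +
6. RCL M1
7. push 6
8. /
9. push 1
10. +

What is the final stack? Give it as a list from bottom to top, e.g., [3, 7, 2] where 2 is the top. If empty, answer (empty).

Answer: [11, 2]

Derivation:
After op 1 (push 8): stack=[8] mem=[0,0,0,0]
After op 2 (dup): stack=[8,8] mem=[0,0,0,0]
After op 3 (STO M1): stack=[8] mem=[0,8,0,0]
After op 4 (push 3): stack=[8,3] mem=[0,8,0,0]
After op 5 (+): stack=[11] mem=[0,8,0,0]
After op 6 (RCL M1): stack=[11,8] mem=[0,8,0,0]
After op 7 (push 6): stack=[11,8,6] mem=[0,8,0,0]
After op 8 (/): stack=[11,1] mem=[0,8,0,0]
After op 9 (push 1): stack=[11,1,1] mem=[0,8,0,0]
After op 10 (+): stack=[11,2] mem=[0,8,0,0]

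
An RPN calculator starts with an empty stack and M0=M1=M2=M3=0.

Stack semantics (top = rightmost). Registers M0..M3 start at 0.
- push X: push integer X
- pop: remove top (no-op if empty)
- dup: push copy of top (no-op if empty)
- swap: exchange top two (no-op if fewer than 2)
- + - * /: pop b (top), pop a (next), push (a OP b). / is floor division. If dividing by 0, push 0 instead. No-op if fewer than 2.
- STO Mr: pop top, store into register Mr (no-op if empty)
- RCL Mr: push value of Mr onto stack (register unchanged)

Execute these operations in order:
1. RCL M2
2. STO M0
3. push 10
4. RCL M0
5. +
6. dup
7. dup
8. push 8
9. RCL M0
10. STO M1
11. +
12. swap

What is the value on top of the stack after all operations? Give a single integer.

Answer: 10

Derivation:
After op 1 (RCL M2): stack=[0] mem=[0,0,0,0]
After op 2 (STO M0): stack=[empty] mem=[0,0,0,0]
After op 3 (push 10): stack=[10] mem=[0,0,0,0]
After op 4 (RCL M0): stack=[10,0] mem=[0,0,0,0]
After op 5 (+): stack=[10] mem=[0,0,0,0]
After op 6 (dup): stack=[10,10] mem=[0,0,0,0]
After op 7 (dup): stack=[10,10,10] mem=[0,0,0,0]
After op 8 (push 8): stack=[10,10,10,8] mem=[0,0,0,0]
After op 9 (RCL M0): stack=[10,10,10,8,0] mem=[0,0,0,0]
After op 10 (STO M1): stack=[10,10,10,8] mem=[0,0,0,0]
After op 11 (+): stack=[10,10,18] mem=[0,0,0,0]
After op 12 (swap): stack=[10,18,10] mem=[0,0,0,0]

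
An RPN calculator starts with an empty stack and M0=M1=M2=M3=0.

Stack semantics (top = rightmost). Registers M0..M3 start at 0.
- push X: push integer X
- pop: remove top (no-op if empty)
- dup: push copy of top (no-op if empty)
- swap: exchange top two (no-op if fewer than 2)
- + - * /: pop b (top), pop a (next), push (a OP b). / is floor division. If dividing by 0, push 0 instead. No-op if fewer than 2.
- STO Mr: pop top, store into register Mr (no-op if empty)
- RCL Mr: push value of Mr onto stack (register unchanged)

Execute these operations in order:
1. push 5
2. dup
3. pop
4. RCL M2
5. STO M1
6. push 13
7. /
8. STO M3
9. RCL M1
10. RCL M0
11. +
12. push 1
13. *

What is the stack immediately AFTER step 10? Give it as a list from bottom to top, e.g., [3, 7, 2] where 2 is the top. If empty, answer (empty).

After op 1 (push 5): stack=[5] mem=[0,0,0,0]
After op 2 (dup): stack=[5,5] mem=[0,0,0,0]
After op 3 (pop): stack=[5] mem=[0,0,0,0]
After op 4 (RCL M2): stack=[5,0] mem=[0,0,0,0]
After op 5 (STO M1): stack=[5] mem=[0,0,0,0]
After op 6 (push 13): stack=[5,13] mem=[0,0,0,0]
After op 7 (/): stack=[0] mem=[0,0,0,0]
After op 8 (STO M3): stack=[empty] mem=[0,0,0,0]
After op 9 (RCL M1): stack=[0] mem=[0,0,0,0]
After op 10 (RCL M0): stack=[0,0] mem=[0,0,0,0]

[0, 0]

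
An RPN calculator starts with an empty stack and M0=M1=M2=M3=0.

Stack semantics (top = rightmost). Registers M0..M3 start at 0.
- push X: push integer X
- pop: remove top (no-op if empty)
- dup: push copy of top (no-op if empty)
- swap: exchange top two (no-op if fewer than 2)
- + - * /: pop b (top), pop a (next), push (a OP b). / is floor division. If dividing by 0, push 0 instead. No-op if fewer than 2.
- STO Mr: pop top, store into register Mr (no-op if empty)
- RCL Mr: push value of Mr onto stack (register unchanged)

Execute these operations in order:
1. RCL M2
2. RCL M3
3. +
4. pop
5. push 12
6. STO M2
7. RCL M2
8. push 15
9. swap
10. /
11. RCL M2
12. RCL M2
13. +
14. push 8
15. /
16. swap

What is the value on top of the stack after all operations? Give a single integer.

After op 1 (RCL M2): stack=[0] mem=[0,0,0,0]
After op 2 (RCL M3): stack=[0,0] mem=[0,0,0,0]
After op 3 (+): stack=[0] mem=[0,0,0,0]
After op 4 (pop): stack=[empty] mem=[0,0,0,0]
After op 5 (push 12): stack=[12] mem=[0,0,0,0]
After op 6 (STO M2): stack=[empty] mem=[0,0,12,0]
After op 7 (RCL M2): stack=[12] mem=[0,0,12,0]
After op 8 (push 15): stack=[12,15] mem=[0,0,12,0]
After op 9 (swap): stack=[15,12] mem=[0,0,12,0]
After op 10 (/): stack=[1] mem=[0,0,12,0]
After op 11 (RCL M2): stack=[1,12] mem=[0,0,12,0]
After op 12 (RCL M2): stack=[1,12,12] mem=[0,0,12,0]
After op 13 (+): stack=[1,24] mem=[0,0,12,0]
After op 14 (push 8): stack=[1,24,8] mem=[0,0,12,0]
After op 15 (/): stack=[1,3] mem=[0,0,12,0]
After op 16 (swap): stack=[3,1] mem=[0,0,12,0]

Answer: 1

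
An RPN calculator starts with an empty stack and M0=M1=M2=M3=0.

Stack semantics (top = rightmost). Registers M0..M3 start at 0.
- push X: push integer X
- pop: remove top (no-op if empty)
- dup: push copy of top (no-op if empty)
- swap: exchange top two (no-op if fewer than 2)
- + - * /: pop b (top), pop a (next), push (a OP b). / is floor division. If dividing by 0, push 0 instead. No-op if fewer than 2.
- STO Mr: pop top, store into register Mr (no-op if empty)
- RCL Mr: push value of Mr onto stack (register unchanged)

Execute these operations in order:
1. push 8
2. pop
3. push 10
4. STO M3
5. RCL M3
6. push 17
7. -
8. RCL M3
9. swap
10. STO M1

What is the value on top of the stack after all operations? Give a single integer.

Answer: 10

Derivation:
After op 1 (push 8): stack=[8] mem=[0,0,0,0]
After op 2 (pop): stack=[empty] mem=[0,0,0,0]
After op 3 (push 10): stack=[10] mem=[0,0,0,0]
After op 4 (STO M3): stack=[empty] mem=[0,0,0,10]
After op 5 (RCL M3): stack=[10] mem=[0,0,0,10]
After op 6 (push 17): stack=[10,17] mem=[0,0,0,10]
After op 7 (-): stack=[-7] mem=[0,0,0,10]
After op 8 (RCL M3): stack=[-7,10] mem=[0,0,0,10]
After op 9 (swap): stack=[10,-7] mem=[0,0,0,10]
After op 10 (STO M1): stack=[10] mem=[0,-7,0,10]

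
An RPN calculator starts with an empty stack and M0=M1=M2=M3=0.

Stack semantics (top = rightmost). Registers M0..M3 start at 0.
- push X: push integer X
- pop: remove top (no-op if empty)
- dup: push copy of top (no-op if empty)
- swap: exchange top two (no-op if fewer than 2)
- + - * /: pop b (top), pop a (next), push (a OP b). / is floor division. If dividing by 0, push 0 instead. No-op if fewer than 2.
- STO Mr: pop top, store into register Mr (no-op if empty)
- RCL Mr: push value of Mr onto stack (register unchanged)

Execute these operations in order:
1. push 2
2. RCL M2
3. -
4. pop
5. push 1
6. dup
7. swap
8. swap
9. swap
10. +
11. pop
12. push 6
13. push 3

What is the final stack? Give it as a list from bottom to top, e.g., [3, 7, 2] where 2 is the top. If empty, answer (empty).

After op 1 (push 2): stack=[2] mem=[0,0,0,0]
After op 2 (RCL M2): stack=[2,0] mem=[0,0,0,0]
After op 3 (-): stack=[2] mem=[0,0,0,0]
After op 4 (pop): stack=[empty] mem=[0,0,0,0]
After op 5 (push 1): stack=[1] mem=[0,0,0,0]
After op 6 (dup): stack=[1,1] mem=[0,0,0,0]
After op 7 (swap): stack=[1,1] mem=[0,0,0,0]
After op 8 (swap): stack=[1,1] mem=[0,0,0,0]
After op 9 (swap): stack=[1,1] mem=[0,0,0,0]
After op 10 (+): stack=[2] mem=[0,0,0,0]
After op 11 (pop): stack=[empty] mem=[0,0,0,0]
After op 12 (push 6): stack=[6] mem=[0,0,0,0]
After op 13 (push 3): stack=[6,3] mem=[0,0,0,0]

Answer: [6, 3]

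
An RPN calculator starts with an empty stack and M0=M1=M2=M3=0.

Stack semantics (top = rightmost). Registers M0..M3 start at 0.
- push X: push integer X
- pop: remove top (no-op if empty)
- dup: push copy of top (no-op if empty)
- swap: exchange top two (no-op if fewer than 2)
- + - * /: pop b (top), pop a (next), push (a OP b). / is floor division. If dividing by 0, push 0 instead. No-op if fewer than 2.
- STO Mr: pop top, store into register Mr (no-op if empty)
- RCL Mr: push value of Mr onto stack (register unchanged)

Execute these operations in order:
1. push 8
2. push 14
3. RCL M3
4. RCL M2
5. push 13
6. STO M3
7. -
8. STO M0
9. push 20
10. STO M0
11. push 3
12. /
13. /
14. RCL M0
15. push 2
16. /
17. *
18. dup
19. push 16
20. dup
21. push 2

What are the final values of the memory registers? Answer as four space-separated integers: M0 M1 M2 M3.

Answer: 20 0 0 13

Derivation:
After op 1 (push 8): stack=[8] mem=[0,0,0,0]
After op 2 (push 14): stack=[8,14] mem=[0,0,0,0]
After op 3 (RCL M3): stack=[8,14,0] mem=[0,0,0,0]
After op 4 (RCL M2): stack=[8,14,0,0] mem=[0,0,0,0]
After op 5 (push 13): stack=[8,14,0,0,13] mem=[0,0,0,0]
After op 6 (STO M3): stack=[8,14,0,0] mem=[0,0,0,13]
After op 7 (-): stack=[8,14,0] mem=[0,0,0,13]
After op 8 (STO M0): stack=[8,14] mem=[0,0,0,13]
After op 9 (push 20): stack=[8,14,20] mem=[0,0,0,13]
After op 10 (STO M0): stack=[8,14] mem=[20,0,0,13]
After op 11 (push 3): stack=[8,14,3] mem=[20,0,0,13]
After op 12 (/): stack=[8,4] mem=[20,0,0,13]
After op 13 (/): stack=[2] mem=[20,0,0,13]
After op 14 (RCL M0): stack=[2,20] mem=[20,0,0,13]
After op 15 (push 2): stack=[2,20,2] mem=[20,0,0,13]
After op 16 (/): stack=[2,10] mem=[20,0,0,13]
After op 17 (*): stack=[20] mem=[20,0,0,13]
After op 18 (dup): stack=[20,20] mem=[20,0,0,13]
After op 19 (push 16): stack=[20,20,16] mem=[20,0,0,13]
After op 20 (dup): stack=[20,20,16,16] mem=[20,0,0,13]
After op 21 (push 2): stack=[20,20,16,16,2] mem=[20,0,0,13]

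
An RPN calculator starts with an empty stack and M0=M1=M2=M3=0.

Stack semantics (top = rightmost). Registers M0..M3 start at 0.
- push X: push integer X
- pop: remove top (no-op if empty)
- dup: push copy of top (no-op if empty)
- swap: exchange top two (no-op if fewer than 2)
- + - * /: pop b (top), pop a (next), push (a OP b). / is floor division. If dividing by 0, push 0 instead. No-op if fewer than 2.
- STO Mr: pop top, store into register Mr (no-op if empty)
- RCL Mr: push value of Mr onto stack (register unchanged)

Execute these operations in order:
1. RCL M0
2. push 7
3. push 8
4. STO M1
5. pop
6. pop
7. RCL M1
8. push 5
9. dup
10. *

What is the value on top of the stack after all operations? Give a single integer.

Answer: 25

Derivation:
After op 1 (RCL M0): stack=[0] mem=[0,0,0,0]
After op 2 (push 7): stack=[0,7] mem=[0,0,0,0]
After op 3 (push 8): stack=[0,7,8] mem=[0,0,0,0]
After op 4 (STO M1): stack=[0,7] mem=[0,8,0,0]
After op 5 (pop): stack=[0] mem=[0,8,0,0]
After op 6 (pop): stack=[empty] mem=[0,8,0,0]
After op 7 (RCL M1): stack=[8] mem=[0,8,0,0]
After op 8 (push 5): stack=[8,5] mem=[0,8,0,0]
After op 9 (dup): stack=[8,5,5] mem=[0,8,0,0]
After op 10 (*): stack=[8,25] mem=[0,8,0,0]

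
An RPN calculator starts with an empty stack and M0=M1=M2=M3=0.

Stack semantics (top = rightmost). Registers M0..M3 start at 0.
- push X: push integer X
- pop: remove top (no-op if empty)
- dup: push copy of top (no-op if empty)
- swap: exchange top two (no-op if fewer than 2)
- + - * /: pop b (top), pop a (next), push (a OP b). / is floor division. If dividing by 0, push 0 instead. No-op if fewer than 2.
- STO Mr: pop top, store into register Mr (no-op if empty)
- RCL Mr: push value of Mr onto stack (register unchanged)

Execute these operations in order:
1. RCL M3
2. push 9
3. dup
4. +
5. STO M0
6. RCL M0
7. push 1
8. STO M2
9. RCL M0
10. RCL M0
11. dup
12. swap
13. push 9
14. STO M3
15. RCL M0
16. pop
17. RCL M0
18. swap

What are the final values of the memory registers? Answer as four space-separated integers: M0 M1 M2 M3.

Answer: 18 0 1 9

Derivation:
After op 1 (RCL M3): stack=[0] mem=[0,0,0,0]
After op 2 (push 9): stack=[0,9] mem=[0,0,0,0]
After op 3 (dup): stack=[0,9,9] mem=[0,0,0,0]
After op 4 (+): stack=[0,18] mem=[0,0,0,0]
After op 5 (STO M0): stack=[0] mem=[18,0,0,0]
After op 6 (RCL M0): stack=[0,18] mem=[18,0,0,0]
After op 7 (push 1): stack=[0,18,1] mem=[18,0,0,0]
After op 8 (STO M2): stack=[0,18] mem=[18,0,1,0]
After op 9 (RCL M0): stack=[0,18,18] mem=[18,0,1,0]
After op 10 (RCL M0): stack=[0,18,18,18] mem=[18,0,1,0]
After op 11 (dup): stack=[0,18,18,18,18] mem=[18,0,1,0]
After op 12 (swap): stack=[0,18,18,18,18] mem=[18,0,1,0]
After op 13 (push 9): stack=[0,18,18,18,18,9] mem=[18,0,1,0]
After op 14 (STO M3): stack=[0,18,18,18,18] mem=[18,0,1,9]
After op 15 (RCL M0): stack=[0,18,18,18,18,18] mem=[18,0,1,9]
After op 16 (pop): stack=[0,18,18,18,18] mem=[18,0,1,9]
After op 17 (RCL M0): stack=[0,18,18,18,18,18] mem=[18,0,1,9]
After op 18 (swap): stack=[0,18,18,18,18,18] mem=[18,0,1,9]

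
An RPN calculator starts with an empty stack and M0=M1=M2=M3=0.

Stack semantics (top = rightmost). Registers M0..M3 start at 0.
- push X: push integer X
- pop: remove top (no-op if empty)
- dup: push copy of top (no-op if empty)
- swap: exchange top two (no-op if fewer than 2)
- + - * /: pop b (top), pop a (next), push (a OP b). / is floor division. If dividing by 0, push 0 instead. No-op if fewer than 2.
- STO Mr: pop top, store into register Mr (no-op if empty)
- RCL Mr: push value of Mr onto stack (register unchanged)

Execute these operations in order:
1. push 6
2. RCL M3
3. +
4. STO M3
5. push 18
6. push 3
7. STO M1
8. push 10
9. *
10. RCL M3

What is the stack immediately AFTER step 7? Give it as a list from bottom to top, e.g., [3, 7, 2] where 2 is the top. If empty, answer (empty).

After op 1 (push 6): stack=[6] mem=[0,0,0,0]
After op 2 (RCL M3): stack=[6,0] mem=[0,0,0,0]
After op 3 (+): stack=[6] mem=[0,0,0,0]
After op 4 (STO M3): stack=[empty] mem=[0,0,0,6]
After op 5 (push 18): stack=[18] mem=[0,0,0,6]
After op 6 (push 3): stack=[18,3] mem=[0,0,0,6]
After op 7 (STO M1): stack=[18] mem=[0,3,0,6]

[18]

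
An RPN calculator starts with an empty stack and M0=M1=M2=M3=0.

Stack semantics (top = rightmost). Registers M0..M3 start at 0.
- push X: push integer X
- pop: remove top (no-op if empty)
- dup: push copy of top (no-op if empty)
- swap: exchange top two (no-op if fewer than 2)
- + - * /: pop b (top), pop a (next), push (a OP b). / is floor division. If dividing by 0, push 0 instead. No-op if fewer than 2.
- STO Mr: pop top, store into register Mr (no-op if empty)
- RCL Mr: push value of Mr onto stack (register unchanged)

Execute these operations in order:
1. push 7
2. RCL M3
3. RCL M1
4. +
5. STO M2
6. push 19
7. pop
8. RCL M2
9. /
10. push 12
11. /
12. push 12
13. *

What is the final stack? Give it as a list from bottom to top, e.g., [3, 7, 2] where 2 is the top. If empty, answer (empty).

Answer: [0]

Derivation:
After op 1 (push 7): stack=[7] mem=[0,0,0,0]
After op 2 (RCL M3): stack=[7,0] mem=[0,0,0,0]
After op 3 (RCL M1): stack=[7,0,0] mem=[0,0,0,0]
After op 4 (+): stack=[7,0] mem=[0,0,0,0]
After op 5 (STO M2): stack=[7] mem=[0,0,0,0]
After op 6 (push 19): stack=[7,19] mem=[0,0,0,0]
After op 7 (pop): stack=[7] mem=[0,0,0,0]
After op 8 (RCL M2): stack=[7,0] mem=[0,0,0,0]
After op 9 (/): stack=[0] mem=[0,0,0,0]
After op 10 (push 12): stack=[0,12] mem=[0,0,0,0]
After op 11 (/): stack=[0] mem=[0,0,0,0]
After op 12 (push 12): stack=[0,12] mem=[0,0,0,0]
After op 13 (*): stack=[0] mem=[0,0,0,0]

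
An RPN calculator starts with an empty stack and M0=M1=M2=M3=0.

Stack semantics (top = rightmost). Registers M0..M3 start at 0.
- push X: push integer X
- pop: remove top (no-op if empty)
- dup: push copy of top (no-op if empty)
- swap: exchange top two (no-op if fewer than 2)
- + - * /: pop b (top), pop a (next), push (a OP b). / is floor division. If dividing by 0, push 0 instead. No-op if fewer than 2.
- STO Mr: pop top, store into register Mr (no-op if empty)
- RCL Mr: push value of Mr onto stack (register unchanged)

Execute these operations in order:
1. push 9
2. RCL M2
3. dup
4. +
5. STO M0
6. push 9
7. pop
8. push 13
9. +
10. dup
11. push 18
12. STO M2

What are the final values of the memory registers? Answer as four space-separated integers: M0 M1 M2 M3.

Answer: 0 0 18 0

Derivation:
After op 1 (push 9): stack=[9] mem=[0,0,0,0]
After op 2 (RCL M2): stack=[9,0] mem=[0,0,0,0]
After op 3 (dup): stack=[9,0,0] mem=[0,0,0,0]
After op 4 (+): stack=[9,0] mem=[0,0,0,0]
After op 5 (STO M0): stack=[9] mem=[0,0,0,0]
After op 6 (push 9): stack=[9,9] mem=[0,0,0,0]
After op 7 (pop): stack=[9] mem=[0,0,0,0]
After op 8 (push 13): stack=[9,13] mem=[0,0,0,0]
After op 9 (+): stack=[22] mem=[0,0,0,0]
After op 10 (dup): stack=[22,22] mem=[0,0,0,0]
After op 11 (push 18): stack=[22,22,18] mem=[0,0,0,0]
After op 12 (STO M2): stack=[22,22] mem=[0,0,18,0]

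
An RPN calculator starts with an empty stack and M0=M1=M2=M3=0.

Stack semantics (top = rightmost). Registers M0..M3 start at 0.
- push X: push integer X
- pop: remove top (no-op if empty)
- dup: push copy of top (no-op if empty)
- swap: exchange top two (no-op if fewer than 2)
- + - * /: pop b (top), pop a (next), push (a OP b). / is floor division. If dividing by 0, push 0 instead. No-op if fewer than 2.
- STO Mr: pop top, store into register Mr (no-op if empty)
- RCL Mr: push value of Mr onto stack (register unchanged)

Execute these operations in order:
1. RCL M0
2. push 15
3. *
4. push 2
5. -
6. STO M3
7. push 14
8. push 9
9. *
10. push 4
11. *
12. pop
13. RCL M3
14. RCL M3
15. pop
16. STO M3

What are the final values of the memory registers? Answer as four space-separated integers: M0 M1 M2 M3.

Answer: 0 0 0 -2

Derivation:
After op 1 (RCL M0): stack=[0] mem=[0,0,0,0]
After op 2 (push 15): stack=[0,15] mem=[0,0,0,0]
After op 3 (*): stack=[0] mem=[0,0,0,0]
After op 4 (push 2): stack=[0,2] mem=[0,0,0,0]
After op 5 (-): stack=[-2] mem=[0,0,0,0]
After op 6 (STO M3): stack=[empty] mem=[0,0,0,-2]
After op 7 (push 14): stack=[14] mem=[0,0,0,-2]
After op 8 (push 9): stack=[14,9] mem=[0,0,0,-2]
After op 9 (*): stack=[126] mem=[0,0,0,-2]
After op 10 (push 4): stack=[126,4] mem=[0,0,0,-2]
After op 11 (*): stack=[504] mem=[0,0,0,-2]
After op 12 (pop): stack=[empty] mem=[0,0,0,-2]
After op 13 (RCL M3): stack=[-2] mem=[0,0,0,-2]
After op 14 (RCL M3): stack=[-2,-2] mem=[0,0,0,-2]
After op 15 (pop): stack=[-2] mem=[0,0,0,-2]
After op 16 (STO M3): stack=[empty] mem=[0,0,0,-2]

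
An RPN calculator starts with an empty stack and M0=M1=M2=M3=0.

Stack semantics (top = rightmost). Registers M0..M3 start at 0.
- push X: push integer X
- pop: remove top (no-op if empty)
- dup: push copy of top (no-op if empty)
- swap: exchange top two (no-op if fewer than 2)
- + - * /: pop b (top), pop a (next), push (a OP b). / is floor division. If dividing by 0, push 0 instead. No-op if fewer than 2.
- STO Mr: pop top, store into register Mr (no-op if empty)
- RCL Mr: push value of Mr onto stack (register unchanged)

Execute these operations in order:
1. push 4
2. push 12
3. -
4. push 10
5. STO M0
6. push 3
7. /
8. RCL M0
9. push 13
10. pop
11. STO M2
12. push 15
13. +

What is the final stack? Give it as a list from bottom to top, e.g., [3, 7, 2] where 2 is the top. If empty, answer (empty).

Answer: [12]

Derivation:
After op 1 (push 4): stack=[4] mem=[0,0,0,0]
After op 2 (push 12): stack=[4,12] mem=[0,0,0,0]
After op 3 (-): stack=[-8] mem=[0,0,0,0]
After op 4 (push 10): stack=[-8,10] mem=[0,0,0,0]
After op 5 (STO M0): stack=[-8] mem=[10,0,0,0]
After op 6 (push 3): stack=[-8,3] mem=[10,0,0,0]
After op 7 (/): stack=[-3] mem=[10,0,0,0]
After op 8 (RCL M0): stack=[-3,10] mem=[10,0,0,0]
After op 9 (push 13): stack=[-3,10,13] mem=[10,0,0,0]
After op 10 (pop): stack=[-3,10] mem=[10,0,0,0]
After op 11 (STO M2): stack=[-3] mem=[10,0,10,0]
After op 12 (push 15): stack=[-3,15] mem=[10,0,10,0]
After op 13 (+): stack=[12] mem=[10,0,10,0]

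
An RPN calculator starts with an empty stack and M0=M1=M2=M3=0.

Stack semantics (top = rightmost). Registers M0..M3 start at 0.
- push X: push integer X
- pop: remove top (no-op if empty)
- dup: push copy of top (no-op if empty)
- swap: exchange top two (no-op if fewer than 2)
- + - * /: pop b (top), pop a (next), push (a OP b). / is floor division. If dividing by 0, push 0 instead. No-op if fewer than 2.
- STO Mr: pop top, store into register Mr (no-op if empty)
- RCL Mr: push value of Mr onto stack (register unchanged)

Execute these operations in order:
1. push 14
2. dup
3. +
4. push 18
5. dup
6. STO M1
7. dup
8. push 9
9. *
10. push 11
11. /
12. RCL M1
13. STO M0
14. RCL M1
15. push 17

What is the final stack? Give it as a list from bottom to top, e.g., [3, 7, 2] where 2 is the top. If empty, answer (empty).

Answer: [28, 18, 14, 18, 17]

Derivation:
After op 1 (push 14): stack=[14] mem=[0,0,0,0]
After op 2 (dup): stack=[14,14] mem=[0,0,0,0]
After op 3 (+): stack=[28] mem=[0,0,0,0]
After op 4 (push 18): stack=[28,18] mem=[0,0,0,0]
After op 5 (dup): stack=[28,18,18] mem=[0,0,0,0]
After op 6 (STO M1): stack=[28,18] mem=[0,18,0,0]
After op 7 (dup): stack=[28,18,18] mem=[0,18,0,0]
After op 8 (push 9): stack=[28,18,18,9] mem=[0,18,0,0]
After op 9 (*): stack=[28,18,162] mem=[0,18,0,0]
After op 10 (push 11): stack=[28,18,162,11] mem=[0,18,0,0]
After op 11 (/): stack=[28,18,14] mem=[0,18,0,0]
After op 12 (RCL M1): stack=[28,18,14,18] mem=[0,18,0,0]
After op 13 (STO M0): stack=[28,18,14] mem=[18,18,0,0]
After op 14 (RCL M1): stack=[28,18,14,18] mem=[18,18,0,0]
After op 15 (push 17): stack=[28,18,14,18,17] mem=[18,18,0,0]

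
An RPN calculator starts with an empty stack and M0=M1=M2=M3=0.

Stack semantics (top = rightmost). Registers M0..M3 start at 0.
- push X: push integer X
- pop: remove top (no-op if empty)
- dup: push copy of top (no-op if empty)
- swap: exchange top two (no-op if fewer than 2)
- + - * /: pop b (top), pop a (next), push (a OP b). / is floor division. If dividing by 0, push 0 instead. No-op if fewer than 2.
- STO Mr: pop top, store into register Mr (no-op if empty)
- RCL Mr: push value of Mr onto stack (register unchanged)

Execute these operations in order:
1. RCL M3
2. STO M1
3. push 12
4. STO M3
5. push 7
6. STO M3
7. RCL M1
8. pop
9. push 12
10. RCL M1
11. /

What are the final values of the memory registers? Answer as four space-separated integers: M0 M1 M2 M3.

Answer: 0 0 0 7

Derivation:
After op 1 (RCL M3): stack=[0] mem=[0,0,0,0]
After op 2 (STO M1): stack=[empty] mem=[0,0,0,0]
After op 3 (push 12): stack=[12] mem=[0,0,0,0]
After op 4 (STO M3): stack=[empty] mem=[0,0,0,12]
After op 5 (push 7): stack=[7] mem=[0,0,0,12]
After op 6 (STO M3): stack=[empty] mem=[0,0,0,7]
After op 7 (RCL M1): stack=[0] mem=[0,0,0,7]
After op 8 (pop): stack=[empty] mem=[0,0,0,7]
After op 9 (push 12): stack=[12] mem=[0,0,0,7]
After op 10 (RCL M1): stack=[12,0] mem=[0,0,0,7]
After op 11 (/): stack=[0] mem=[0,0,0,7]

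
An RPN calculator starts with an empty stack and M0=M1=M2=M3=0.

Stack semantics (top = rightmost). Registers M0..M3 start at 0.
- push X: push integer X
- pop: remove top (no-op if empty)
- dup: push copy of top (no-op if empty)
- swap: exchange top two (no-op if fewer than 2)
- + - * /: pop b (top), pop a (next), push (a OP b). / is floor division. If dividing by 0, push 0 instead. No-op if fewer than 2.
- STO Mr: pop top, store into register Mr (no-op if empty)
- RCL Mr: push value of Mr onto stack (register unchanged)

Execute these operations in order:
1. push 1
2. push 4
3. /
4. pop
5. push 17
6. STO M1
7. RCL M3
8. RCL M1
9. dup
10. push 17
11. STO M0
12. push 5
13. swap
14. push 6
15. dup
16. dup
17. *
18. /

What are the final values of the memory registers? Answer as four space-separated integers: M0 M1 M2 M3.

After op 1 (push 1): stack=[1] mem=[0,0,0,0]
After op 2 (push 4): stack=[1,4] mem=[0,0,0,0]
After op 3 (/): stack=[0] mem=[0,0,0,0]
After op 4 (pop): stack=[empty] mem=[0,0,0,0]
After op 5 (push 17): stack=[17] mem=[0,0,0,0]
After op 6 (STO M1): stack=[empty] mem=[0,17,0,0]
After op 7 (RCL M3): stack=[0] mem=[0,17,0,0]
After op 8 (RCL M1): stack=[0,17] mem=[0,17,0,0]
After op 9 (dup): stack=[0,17,17] mem=[0,17,0,0]
After op 10 (push 17): stack=[0,17,17,17] mem=[0,17,0,0]
After op 11 (STO M0): stack=[0,17,17] mem=[17,17,0,0]
After op 12 (push 5): stack=[0,17,17,5] mem=[17,17,0,0]
After op 13 (swap): stack=[0,17,5,17] mem=[17,17,0,0]
After op 14 (push 6): stack=[0,17,5,17,6] mem=[17,17,0,0]
After op 15 (dup): stack=[0,17,5,17,6,6] mem=[17,17,0,0]
After op 16 (dup): stack=[0,17,5,17,6,6,6] mem=[17,17,0,0]
After op 17 (*): stack=[0,17,5,17,6,36] mem=[17,17,0,0]
After op 18 (/): stack=[0,17,5,17,0] mem=[17,17,0,0]

Answer: 17 17 0 0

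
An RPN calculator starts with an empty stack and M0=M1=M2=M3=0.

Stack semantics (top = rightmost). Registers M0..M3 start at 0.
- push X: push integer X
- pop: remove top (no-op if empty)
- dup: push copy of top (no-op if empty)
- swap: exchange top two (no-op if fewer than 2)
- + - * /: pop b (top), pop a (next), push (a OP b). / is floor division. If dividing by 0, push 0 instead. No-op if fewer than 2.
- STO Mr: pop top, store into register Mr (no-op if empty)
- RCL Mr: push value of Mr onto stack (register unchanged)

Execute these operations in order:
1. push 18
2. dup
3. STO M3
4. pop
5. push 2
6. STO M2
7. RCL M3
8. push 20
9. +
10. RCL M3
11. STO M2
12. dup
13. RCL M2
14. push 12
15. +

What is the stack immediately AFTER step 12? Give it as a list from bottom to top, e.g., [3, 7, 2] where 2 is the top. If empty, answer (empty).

After op 1 (push 18): stack=[18] mem=[0,0,0,0]
After op 2 (dup): stack=[18,18] mem=[0,0,0,0]
After op 3 (STO M3): stack=[18] mem=[0,0,0,18]
After op 4 (pop): stack=[empty] mem=[0,0,0,18]
After op 5 (push 2): stack=[2] mem=[0,0,0,18]
After op 6 (STO M2): stack=[empty] mem=[0,0,2,18]
After op 7 (RCL M3): stack=[18] mem=[0,0,2,18]
After op 8 (push 20): stack=[18,20] mem=[0,0,2,18]
After op 9 (+): stack=[38] mem=[0,0,2,18]
After op 10 (RCL M3): stack=[38,18] mem=[0,0,2,18]
After op 11 (STO M2): stack=[38] mem=[0,0,18,18]
After op 12 (dup): stack=[38,38] mem=[0,0,18,18]

[38, 38]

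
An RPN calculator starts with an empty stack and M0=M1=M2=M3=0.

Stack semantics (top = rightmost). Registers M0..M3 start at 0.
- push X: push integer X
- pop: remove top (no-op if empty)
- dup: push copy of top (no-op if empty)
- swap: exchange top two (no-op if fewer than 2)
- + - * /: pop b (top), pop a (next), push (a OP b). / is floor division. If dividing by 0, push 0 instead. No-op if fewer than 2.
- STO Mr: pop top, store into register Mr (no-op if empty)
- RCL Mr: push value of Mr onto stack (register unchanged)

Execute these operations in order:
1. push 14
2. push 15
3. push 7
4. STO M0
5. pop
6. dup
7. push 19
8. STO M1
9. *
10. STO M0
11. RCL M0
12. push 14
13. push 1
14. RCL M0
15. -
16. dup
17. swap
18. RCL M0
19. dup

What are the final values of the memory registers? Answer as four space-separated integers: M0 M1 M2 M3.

Answer: 196 19 0 0

Derivation:
After op 1 (push 14): stack=[14] mem=[0,0,0,0]
After op 2 (push 15): stack=[14,15] mem=[0,0,0,0]
After op 3 (push 7): stack=[14,15,7] mem=[0,0,0,0]
After op 4 (STO M0): stack=[14,15] mem=[7,0,0,0]
After op 5 (pop): stack=[14] mem=[7,0,0,0]
After op 6 (dup): stack=[14,14] mem=[7,0,0,0]
After op 7 (push 19): stack=[14,14,19] mem=[7,0,0,0]
After op 8 (STO M1): stack=[14,14] mem=[7,19,0,0]
After op 9 (*): stack=[196] mem=[7,19,0,0]
After op 10 (STO M0): stack=[empty] mem=[196,19,0,0]
After op 11 (RCL M0): stack=[196] mem=[196,19,0,0]
After op 12 (push 14): stack=[196,14] mem=[196,19,0,0]
After op 13 (push 1): stack=[196,14,1] mem=[196,19,0,0]
After op 14 (RCL M0): stack=[196,14,1,196] mem=[196,19,0,0]
After op 15 (-): stack=[196,14,-195] mem=[196,19,0,0]
After op 16 (dup): stack=[196,14,-195,-195] mem=[196,19,0,0]
After op 17 (swap): stack=[196,14,-195,-195] mem=[196,19,0,0]
After op 18 (RCL M0): stack=[196,14,-195,-195,196] mem=[196,19,0,0]
After op 19 (dup): stack=[196,14,-195,-195,196,196] mem=[196,19,0,0]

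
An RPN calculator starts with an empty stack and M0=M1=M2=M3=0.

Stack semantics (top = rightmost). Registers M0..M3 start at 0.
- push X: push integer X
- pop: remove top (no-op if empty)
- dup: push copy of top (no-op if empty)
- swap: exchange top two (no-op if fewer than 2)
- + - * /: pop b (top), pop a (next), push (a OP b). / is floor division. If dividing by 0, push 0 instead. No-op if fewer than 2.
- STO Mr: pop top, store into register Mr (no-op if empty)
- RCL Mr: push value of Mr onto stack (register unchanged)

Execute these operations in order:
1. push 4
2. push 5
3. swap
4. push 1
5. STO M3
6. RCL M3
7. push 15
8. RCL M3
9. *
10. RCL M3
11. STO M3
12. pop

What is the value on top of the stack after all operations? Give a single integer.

After op 1 (push 4): stack=[4] mem=[0,0,0,0]
After op 2 (push 5): stack=[4,5] mem=[0,0,0,0]
After op 3 (swap): stack=[5,4] mem=[0,0,0,0]
After op 4 (push 1): stack=[5,4,1] mem=[0,0,0,0]
After op 5 (STO M3): stack=[5,4] mem=[0,0,0,1]
After op 6 (RCL M3): stack=[5,4,1] mem=[0,0,0,1]
After op 7 (push 15): stack=[5,4,1,15] mem=[0,0,0,1]
After op 8 (RCL M3): stack=[5,4,1,15,1] mem=[0,0,0,1]
After op 9 (*): stack=[5,4,1,15] mem=[0,0,0,1]
After op 10 (RCL M3): stack=[5,4,1,15,1] mem=[0,0,0,1]
After op 11 (STO M3): stack=[5,4,1,15] mem=[0,0,0,1]
After op 12 (pop): stack=[5,4,1] mem=[0,0,0,1]

Answer: 1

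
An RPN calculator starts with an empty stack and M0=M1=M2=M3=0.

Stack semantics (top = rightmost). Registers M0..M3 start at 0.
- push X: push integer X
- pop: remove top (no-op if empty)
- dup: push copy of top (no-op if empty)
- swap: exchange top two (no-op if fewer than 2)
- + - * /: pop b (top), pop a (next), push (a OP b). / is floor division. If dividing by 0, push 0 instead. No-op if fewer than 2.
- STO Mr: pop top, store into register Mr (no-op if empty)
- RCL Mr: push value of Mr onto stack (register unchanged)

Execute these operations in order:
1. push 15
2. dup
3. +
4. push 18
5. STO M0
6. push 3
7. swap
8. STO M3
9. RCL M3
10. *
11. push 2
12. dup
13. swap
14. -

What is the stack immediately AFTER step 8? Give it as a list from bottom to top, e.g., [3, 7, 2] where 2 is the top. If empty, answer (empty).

After op 1 (push 15): stack=[15] mem=[0,0,0,0]
After op 2 (dup): stack=[15,15] mem=[0,0,0,0]
After op 3 (+): stack=[30] mem=[0,0,0,0]
After op 4 (push 18): stack=[30,18] mem=[0,0,0,0]
After op 5 (STO M0): stack=[30] mem=[18,0,0,0]
After op 6 (push 3): stack=[30,3] mem=[18,0,0,0]
After op 7 (swap): stack=[3,30] mem=[18,0,0,0]
After op 8 (STO M3): stack=[3] mem=[18,0,0,30]

[3]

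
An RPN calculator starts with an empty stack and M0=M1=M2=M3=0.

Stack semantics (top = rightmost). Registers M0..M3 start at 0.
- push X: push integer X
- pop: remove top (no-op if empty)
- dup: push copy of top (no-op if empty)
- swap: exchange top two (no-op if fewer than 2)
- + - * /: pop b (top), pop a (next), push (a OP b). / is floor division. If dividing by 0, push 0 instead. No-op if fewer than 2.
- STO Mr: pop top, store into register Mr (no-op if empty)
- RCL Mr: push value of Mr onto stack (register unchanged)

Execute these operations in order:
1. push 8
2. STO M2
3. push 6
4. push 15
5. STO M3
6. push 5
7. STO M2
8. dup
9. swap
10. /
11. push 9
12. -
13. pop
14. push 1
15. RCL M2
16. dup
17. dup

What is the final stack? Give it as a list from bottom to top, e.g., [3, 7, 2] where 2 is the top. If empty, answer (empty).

Answer: [1, 5, 5, 5]

Derivation:
After op 1 (push 8): stack=[8] mem=[0,0,0,0]
After op 2 (STO M2): stack=[empty] mem=[0,0,8,0]
After op 3 (push 6): stack=[6] mem=[0,0,8,0]
After op 4 (push 15): stack=[6,15] mem=[0,0,8,0]
After op 5 (STO M3): stack=[6] mem=[0,0,8,15]
After op 6 (push 5): stack=[6,5] mem=[0,0,8,15]
After op 7 (STO M2): stack=[6] mem=[0,0,5,15]
After op 8 (dup): stack=[6,6] mem=[0,0,5,15]
After op 9 (swap): stack=[6,6] mem=[0,0,5,15]
After op 10 (/): stack=[1] mem=[0,0,5,15]
After op 11 (push 9): stack=[1,9] mem=[0,0,5,15]
After op 12 (-): stack=[-8] mem=[0,0,5,15]
After op 13 (pop): stack=[empty] mem=[0,0,5,15]
After op 14 (push 1): stack=[1] mem=[0,0,5,15]
After op 15 (RCL M2): stack=[1,5] mem=[0,0,5,15]
After op 16 (dup): stack=[1,5,5] mem=[0,0,5,15]
After op 17 (dup): stack=[1,5,5,5] mem=[0,0,5,15]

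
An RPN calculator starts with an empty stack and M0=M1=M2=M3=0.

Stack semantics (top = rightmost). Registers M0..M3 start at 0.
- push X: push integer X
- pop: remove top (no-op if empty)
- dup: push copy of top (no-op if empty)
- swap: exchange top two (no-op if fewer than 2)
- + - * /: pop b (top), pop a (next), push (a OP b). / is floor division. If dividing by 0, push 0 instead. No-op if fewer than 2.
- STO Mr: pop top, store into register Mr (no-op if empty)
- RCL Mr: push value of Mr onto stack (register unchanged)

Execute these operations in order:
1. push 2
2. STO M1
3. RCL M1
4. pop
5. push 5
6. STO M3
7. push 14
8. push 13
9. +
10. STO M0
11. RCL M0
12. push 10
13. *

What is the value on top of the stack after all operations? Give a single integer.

After op 1 (push 2): stack=[2] mem=[0,0,0,0]
After op 2 (STO M1): stack=[empty] mem=[0,2,0,0]
After op 3 (RCL M1): stack=[2] mem=[0,2,0,0]
After op 4 (pop): stack=[empty] mem=[0,2,0,0]
After op 5 (push 5): stack=[5] mem=[0,2,0,0]
After op 6 (STO M3): stack=[empty] mem=[0,2,0,5]
After op 7 (push 14): stack=[14] mem=[0,2,0,5]
After op 8 (push 13): stack=[14,13] mem=[0,2,0,5]
After op 9 (+): stack=[27] mem=[0,2,0,5]
After op 10 (STO M0): stack=[empty] mem=[27,2,0,5]
After op 11 (RCL M0): stack=[27] mem=[27,2,0,5]
After op 12 (push 10): stack=[27,10] mem=[27,2,0,5]
After op 13 (*): stack=[270] mem=[27,2,0,5]

Answer: 270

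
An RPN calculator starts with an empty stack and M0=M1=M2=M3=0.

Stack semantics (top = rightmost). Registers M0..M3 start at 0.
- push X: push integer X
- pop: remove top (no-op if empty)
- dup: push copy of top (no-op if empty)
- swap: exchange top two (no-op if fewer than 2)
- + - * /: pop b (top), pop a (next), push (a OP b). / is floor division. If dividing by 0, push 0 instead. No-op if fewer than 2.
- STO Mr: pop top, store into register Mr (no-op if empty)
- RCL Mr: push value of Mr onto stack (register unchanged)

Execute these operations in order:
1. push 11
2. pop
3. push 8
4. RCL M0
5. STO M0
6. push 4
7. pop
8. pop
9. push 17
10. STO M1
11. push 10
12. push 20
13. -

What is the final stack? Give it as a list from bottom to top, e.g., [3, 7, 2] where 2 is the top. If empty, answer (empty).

After op 1 (push 11): stack=[11] mem=[0,0,0,0]
After op 2 (pop): stack=[empty] mem=[0,0,0,0]
After op 3 (push 8): stack=[8] mem=[0,0,0,0]
After op 4 (RCL M0): stack=[8,0] mem=[0,0,0,0]
After op 5 (STO M0): stack=[8] mem=[0,0,0,0]
After op 6 (push 4): stack=[8,4] mem=[0,0,0,0]
After op 7 (pop): stack=[8] mem=[0,0,0,0]
After op 8 (pop): stack=[empty] mem=[0,0,0,0]
After op 9 (push 17): stack=[17] mem=[0,0,0,0]
After op 10 (STO M1): stack=[empty] mem=[0,17,0,0]
After op 11 (push 10): stack=[10] mem=[0,17,0,0]
After op 12 (push 20): stack=[10,20] mem=[0,17,0,0]
After op 13 (-): stack=[-10] mem=[0,17,0,0]

Answer: [-10]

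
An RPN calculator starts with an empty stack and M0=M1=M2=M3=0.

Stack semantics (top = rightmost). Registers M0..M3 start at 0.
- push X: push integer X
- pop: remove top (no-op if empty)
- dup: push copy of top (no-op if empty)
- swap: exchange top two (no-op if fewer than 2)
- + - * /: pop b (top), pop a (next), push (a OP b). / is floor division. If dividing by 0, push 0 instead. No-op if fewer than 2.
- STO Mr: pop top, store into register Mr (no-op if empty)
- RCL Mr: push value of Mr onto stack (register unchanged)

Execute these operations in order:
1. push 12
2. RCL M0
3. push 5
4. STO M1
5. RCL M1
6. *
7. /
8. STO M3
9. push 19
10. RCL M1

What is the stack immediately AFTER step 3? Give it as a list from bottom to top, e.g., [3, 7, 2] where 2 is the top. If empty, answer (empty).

After op 1 (push 12): stack=[12] mem=[0,0,0,0]
After op 2 (RCL M0): stack=[12,0] mem=[0,0,0,0]
After op 3 (push 5): stack=[12,0,5] mem=[0,0,0,0]

[12, 0, 5]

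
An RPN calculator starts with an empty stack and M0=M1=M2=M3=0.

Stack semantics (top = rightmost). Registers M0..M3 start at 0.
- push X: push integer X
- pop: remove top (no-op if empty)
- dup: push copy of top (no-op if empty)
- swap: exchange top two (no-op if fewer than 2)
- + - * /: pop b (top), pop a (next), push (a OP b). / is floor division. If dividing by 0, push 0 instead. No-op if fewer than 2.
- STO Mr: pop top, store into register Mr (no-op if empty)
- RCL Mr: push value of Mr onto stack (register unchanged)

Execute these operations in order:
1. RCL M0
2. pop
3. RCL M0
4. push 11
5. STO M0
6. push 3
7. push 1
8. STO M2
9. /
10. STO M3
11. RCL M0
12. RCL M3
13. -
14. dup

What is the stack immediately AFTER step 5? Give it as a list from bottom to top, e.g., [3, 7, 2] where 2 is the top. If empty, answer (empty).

After op 1 (RCL M0): stack=[0] mem=[0,0,0,0]
After op 2 (pop): stack=[empty] mem=[0,0,0,0]
After op 3 (RCL M0): stack=[0] mem=[0,0,0,0]
After op 4 (push 11): stack=[0,11] mem=[0,0,0,0]
After op 5 (STO M0): stack=[0] mem=[11,0,0,0]

[0]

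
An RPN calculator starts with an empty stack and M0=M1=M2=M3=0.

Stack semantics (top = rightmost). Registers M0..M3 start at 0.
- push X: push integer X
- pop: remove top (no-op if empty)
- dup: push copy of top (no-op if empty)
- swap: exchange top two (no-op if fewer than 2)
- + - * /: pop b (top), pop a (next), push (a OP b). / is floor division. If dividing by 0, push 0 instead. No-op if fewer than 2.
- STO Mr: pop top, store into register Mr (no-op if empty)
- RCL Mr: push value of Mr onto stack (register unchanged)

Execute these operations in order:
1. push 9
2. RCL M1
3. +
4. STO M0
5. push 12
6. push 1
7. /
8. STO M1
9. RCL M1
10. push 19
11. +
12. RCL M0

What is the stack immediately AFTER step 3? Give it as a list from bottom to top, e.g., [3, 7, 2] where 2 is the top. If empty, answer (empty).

After op 1 (push 9): stack=[9] mem=[0,0,0,0]
After op 2 (RCL M1): stack=[9,0] mem=[0,0,0,0]
After op 3 (+): stack=[9] mem=[0,0,0,0]

[9]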